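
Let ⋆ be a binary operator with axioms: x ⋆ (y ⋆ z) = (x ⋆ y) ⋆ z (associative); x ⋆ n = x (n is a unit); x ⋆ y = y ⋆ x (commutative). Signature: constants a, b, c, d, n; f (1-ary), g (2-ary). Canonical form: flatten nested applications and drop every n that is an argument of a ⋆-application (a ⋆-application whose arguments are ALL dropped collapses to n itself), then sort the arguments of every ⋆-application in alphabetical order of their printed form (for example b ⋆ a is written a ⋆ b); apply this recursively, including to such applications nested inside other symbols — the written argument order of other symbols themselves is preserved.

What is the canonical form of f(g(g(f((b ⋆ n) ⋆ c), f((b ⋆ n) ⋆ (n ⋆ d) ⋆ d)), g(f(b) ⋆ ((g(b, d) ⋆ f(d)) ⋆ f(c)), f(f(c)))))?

Answer: f(g(g(f(b ⋆ c), f(b ⋆ d ⋆ d)), g(f(b) ⋆ f(c) ⋆ f(d) ⋆ g(b, d), f(f(c)))))

Derivation:
Work inside:  f(b) ⋆ ((g(b, d) ⋆ f(d)) ⋆ f(c))
Flatten:  f(b) ⋆ g(b, d) ⋆ f(d) ⋆ f(c)
Sort arguments:  f(b) ⋆ f(c) ⋆ f(d) ⋆ g(b, d)
Reassemble:  f(g(g(f(b ⋆ c), f(b ⋆ d ⋆ d)), g(f(b) ⋆ f(c) ⋆ f(d) ⋆ g(b, d), f(f(c)))))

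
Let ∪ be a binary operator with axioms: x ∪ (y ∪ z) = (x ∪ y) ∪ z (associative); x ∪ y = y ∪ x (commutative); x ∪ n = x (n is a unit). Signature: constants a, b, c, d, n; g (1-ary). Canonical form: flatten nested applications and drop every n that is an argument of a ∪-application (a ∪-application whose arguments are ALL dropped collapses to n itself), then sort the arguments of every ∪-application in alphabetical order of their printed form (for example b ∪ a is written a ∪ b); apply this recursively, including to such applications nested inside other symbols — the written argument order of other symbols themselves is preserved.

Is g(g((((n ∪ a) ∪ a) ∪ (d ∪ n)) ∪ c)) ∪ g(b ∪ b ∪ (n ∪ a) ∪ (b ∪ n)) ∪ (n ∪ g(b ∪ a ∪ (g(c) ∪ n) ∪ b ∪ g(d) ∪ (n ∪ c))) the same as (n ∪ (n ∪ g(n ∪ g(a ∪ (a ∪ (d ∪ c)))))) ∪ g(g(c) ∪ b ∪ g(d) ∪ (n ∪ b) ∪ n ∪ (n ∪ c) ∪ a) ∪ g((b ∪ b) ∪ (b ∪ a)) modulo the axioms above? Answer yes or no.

Answer: yes — both canonical forms are g(a ∪ b ∪ b ∪ b) ∪ g(a ∪ b ∪ b ∪ c ∪ g(c) ∪ g(d)) ∪ g(g(a ∪ a ∪ c ∪ d))

Derivation:
Left:  g(g((((n ∪ a) ∪ a) ∪ (d ∪ n)) ∪ c)) ∪ g(b ∪ b ∪ (n ∪ a) ∪ (b ∪ n)) ∪ (n ∪ g(b ∪ a ∪ (g(c) ∪ n) ∪ b ∪ g(d) ∪ (n ∪ c)))
  Flatten:  g(g((((n ∪ a) ∪ a) ∪ (d ∪ n)) ∪ c)) ∪ g(b ∪ b ∪ (n ∪ a) ∪ (b ∪ n)) ∪ n ∪ g(b ∪ a ∪ (g(c) ∪ n) ∪ b ∪ g(d) ∪ (n ∪ c))
  Inside:  g(g((((n ∪ a) ∪ a) ∪ (d ∪ n)) ∪ c))  →  g(g(a ∪ a ∪ c ∪ d))
  Inside:  g(b ∪ b ∪ (n ∪ a) ∪ (b ∪ n))  →  g(a ∪ b ∪ b ∪ b)
  Canonicalize subterm:  g(b ∪ a ∪ (g(c) ∪ n) ∪ b ∪ g(d) ∪ (n ∪ c))  →  g(a ∪ b ∪ b ∪ c ∪ g(c) ∪ g(d))
  Units out:  drop n
  Order the arguments:  g(a ∪ b ∪ b ∪ b) ∪ g(a ∪ b ∪ b ∪ c ∪ g(c) ∪ g(d)) ∪ g(g(a ∪ a ∪ c ∪ d))
Right:  (n ∪ (n ∪ g(n ∪ g(a ∪ (a ∪ (d ∪ c)))))) ∪ g(g(c) ∪ b ∪ g(d) ∪ (n ∪ b) ∪ n ∪ (n ∪ c) ∪ a) ∪ g((b ∪ b) ∪ (b ∪ a))
  Merge nested applications:  n ∪ n ∪ g(n ∪ g(a ∪ (a ∪ (d ∪ c)))) ∪ g(g(c) ∪ b ∪ g(d) ∪ (n ∪ b) ∪ n ∪ (n ∪ c) ∪ a) ∪ g((b ∪ b) ∪ (b ∪ a))
  Inside:  g(n ∪ g(a ∪ (a ∪ (d ∪ c))))  →  g(g(a ∪ a ∪ c ∪ d))
  Simplify inside:  g(g(c) ∪ b ∪ g(d) ∪ (n ∪ b) ∪ n ∪ (n ∪ c) ∪ a)  →  g(a ∪ b ∪ b ∪ c ∪ g(c) ∪ g(d))
  Canonicalize subterm:  g((b ∪ b) ∪ (b ∪ a))  →  g(a ∪ b ∪ b ∪ b)
  Unit:  drop n (×2)
  Sort:  g(a ∪ b ∪ b ∪ b) ∪ g(a ∪ b ∪ b ∪ c ∪ g(c) ∪ g(d)) ∪ g(g(a ∪ a ∪ c ∪ d))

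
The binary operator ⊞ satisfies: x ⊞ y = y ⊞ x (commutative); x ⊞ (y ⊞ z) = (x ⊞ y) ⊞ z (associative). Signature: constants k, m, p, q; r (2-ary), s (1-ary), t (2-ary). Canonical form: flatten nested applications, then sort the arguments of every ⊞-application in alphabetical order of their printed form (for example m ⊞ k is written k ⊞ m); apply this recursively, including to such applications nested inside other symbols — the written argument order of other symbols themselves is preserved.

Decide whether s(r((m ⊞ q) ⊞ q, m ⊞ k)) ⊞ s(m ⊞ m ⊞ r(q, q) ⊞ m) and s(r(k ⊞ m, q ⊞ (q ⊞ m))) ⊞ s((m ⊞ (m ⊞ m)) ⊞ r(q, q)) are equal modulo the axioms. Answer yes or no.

Answer: no — s(m ⊞ m ⊞ m ⊞ r(q, q)) ⊞ s(r(m ⊞ q ⊞ q, k ⊞ m)) vs s(m ⊞ m ⊞ m ⊞ r(q, q)) ⊞ s(r(k ⊞ m, m ⊞ q ⊞ q))

Derivation:
Left:  s(r((m ⊞ q) ⊞ q, m ⊞ k)) ⊞ s(m ⊞ m ⊞ r(q, q) ⊞ m)
  Simplify inside:  s(r((m ⊞ q) ⊞ q, m ⊞ k))  →  s(r(m ⊞ q ⊞ q, k ⊞ m))
  Simplify inside:  s(m ⊞ m ⊞ r(q, q) ⊞ m)  →  s(m ⊞ m ⊞ m ⊞ r(q, q))
  Sort:  s(m ⊞ m ⊞ m ⊞ r(q, q)) ⊞ s(r(m ⊞ q ⊞ q, k ⊞ m))
Right:  s(r(k ⊞ m, q ⊞ (q ⊞ m))) ⊞ s((m ⊞ (m ⊞ m)) ⊞ r(q, q))
  Inside:  s(r(k ⊞ m, q ⊞ (q ⊞ m)))  →  s(r(k ⊞ m, m ⊞ q ⊞ q))
  Simplify inside:  s((m ⊞ (m ⊞ m)) ⊞ r(q, q))  →  s(m ⊞ m ⊞ m ⊞ r(q, q))
  Order the arguments:  s(m ⊞ m ⊞ m ⊞ r(q, q)) ⊞ s(r(k ⊞ m, m ⊞ q ⊞ q))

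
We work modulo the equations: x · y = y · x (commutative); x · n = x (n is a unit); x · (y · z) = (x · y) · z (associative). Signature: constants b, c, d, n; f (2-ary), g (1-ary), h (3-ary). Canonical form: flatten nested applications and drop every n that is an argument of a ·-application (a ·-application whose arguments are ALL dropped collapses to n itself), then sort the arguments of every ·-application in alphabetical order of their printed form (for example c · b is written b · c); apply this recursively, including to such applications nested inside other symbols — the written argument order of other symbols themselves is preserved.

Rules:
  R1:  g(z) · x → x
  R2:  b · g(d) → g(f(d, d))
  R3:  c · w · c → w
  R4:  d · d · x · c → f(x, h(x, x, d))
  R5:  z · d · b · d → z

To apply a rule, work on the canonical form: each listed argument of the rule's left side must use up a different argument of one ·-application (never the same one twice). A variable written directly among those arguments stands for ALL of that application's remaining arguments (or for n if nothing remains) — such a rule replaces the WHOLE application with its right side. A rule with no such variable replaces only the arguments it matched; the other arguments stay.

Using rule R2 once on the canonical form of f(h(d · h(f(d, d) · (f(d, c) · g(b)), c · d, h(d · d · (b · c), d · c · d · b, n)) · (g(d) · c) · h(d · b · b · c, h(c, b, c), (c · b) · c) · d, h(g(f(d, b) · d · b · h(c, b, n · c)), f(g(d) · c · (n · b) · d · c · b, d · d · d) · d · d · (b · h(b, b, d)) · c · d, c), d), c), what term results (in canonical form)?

Answer: f(h(c · d · d · g(d) · h(b · b · c · d, h(c, b, c), b · c · c) · h(f(d, c) · f(d, d) · g(b), c · d, h(b · c · d · d, b · c · d · d, n)), h(g(b · d · f(d, b) · h(c, b, c)), b · c · d · d · d · f(b · c · c · d · g(f(d, d)), d · d · d) · h(b, b, d), c), d), c)

Derivation:
Canonical form:  f(h(c · d · d · g(d) · h(b · b · c · d, h(c, b, c), b · c · c) · h(f(d, c) · f(d, d) · g(b), c · d, h(b · c · d · d, b · c · d · d, n)), h(g(b · d · f(d, b) · h(c, b, c)), b · c · d · d · d · f(b · b · c · c · d · g(d), d · d · d) · h(b, b, d), c), d), c)
Match R2:  consume b, g(d)
New term:  f(h(c · d · d · g(d) · h(b · b · c · d, h(c, b, c), b · c · c) · h(f(d, c) · f(d, d) · g(b), c · d, h(b · c · d · d, b · c · d · d, n)), h(g(b · d · f(d, b) · h(c, b, c)), b · c · d · d · d · f(b · c · c · d · g(f(d, d)), d · d · d) · h(b, b, d), c), d), c)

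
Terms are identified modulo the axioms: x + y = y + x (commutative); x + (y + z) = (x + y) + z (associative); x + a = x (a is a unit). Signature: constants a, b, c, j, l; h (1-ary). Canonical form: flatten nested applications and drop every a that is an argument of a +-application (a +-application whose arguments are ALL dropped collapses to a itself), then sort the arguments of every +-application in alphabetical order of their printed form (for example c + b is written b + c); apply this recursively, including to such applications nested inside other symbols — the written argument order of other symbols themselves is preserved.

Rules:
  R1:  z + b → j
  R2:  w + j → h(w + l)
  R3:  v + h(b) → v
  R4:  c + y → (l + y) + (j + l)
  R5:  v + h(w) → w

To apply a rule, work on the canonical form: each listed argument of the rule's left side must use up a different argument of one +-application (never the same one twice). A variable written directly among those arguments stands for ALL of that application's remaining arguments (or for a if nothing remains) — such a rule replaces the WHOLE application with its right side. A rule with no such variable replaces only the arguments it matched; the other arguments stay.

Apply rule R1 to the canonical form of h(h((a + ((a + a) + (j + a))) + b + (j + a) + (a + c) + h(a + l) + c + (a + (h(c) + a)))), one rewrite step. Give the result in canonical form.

Canonical form:  h(h(b + c + c + h(c) + h(l) + j + j))
R1 matches:  uses b;  z := c + c + h(c) + h(l) + j + j
The variable takes the whole remainder — replace the entire application.
Result:  h(h(j))

Answer: h(h(j))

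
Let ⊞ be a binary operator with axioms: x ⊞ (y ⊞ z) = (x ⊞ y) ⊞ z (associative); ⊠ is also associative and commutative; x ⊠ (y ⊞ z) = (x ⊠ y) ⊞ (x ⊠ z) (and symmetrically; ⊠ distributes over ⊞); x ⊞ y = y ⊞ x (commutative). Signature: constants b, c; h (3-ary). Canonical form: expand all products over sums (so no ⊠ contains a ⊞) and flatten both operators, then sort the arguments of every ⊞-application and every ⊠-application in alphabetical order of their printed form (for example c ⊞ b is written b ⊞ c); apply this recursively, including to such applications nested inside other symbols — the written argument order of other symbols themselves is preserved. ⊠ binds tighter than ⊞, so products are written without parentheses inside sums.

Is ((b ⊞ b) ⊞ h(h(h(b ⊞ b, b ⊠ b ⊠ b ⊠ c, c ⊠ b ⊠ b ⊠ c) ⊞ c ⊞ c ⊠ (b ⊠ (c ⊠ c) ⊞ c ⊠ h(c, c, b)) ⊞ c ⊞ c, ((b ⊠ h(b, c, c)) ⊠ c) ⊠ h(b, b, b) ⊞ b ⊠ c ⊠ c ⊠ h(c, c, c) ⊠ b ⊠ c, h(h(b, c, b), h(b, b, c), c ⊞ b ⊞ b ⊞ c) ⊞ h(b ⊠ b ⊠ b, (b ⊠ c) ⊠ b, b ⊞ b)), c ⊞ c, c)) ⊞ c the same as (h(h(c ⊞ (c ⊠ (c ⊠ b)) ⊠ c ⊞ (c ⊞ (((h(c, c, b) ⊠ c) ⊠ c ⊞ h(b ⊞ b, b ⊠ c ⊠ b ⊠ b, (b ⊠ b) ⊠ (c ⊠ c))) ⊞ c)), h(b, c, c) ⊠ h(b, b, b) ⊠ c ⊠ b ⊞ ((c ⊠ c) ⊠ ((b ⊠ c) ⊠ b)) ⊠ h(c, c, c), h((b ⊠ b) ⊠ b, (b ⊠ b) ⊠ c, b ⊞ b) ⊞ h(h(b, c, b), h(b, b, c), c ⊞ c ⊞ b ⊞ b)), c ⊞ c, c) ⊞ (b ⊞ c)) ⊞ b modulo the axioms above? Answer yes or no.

Answer: yes — both canonical forms are b ⊞ b ⊞ c ⊞ h(h(b ⊠ c ⊠ c ⊠ c ⊞ c ⊞ c ⊞ c ⊞ c ⊠ c ⊠ h(c, c, b) ⊞ h(b ⊞ b, b ⊠ b ⊠ b ⊠ c, b ⊠ b ⊠ c ⊠ c), b ⊠ b ⊠ c ⊠ c ⊠ c ⊠ h(c, c, c) ⊞ b ⊠ c ⊠ h(b, b, b) ⊠ h(b, c, c), h(b ⊠ b ⊠ b, b ⊠ b ⊠ c, b ⊞ b) ⊞ h(h(b, c, b), h(b, b, c), b ⊞ b ⊞ c ⊞ c)), c ⊞ c, c)

Derivation:
Left:  ((b ⊞ b) ⊞ h(h(h(b ⊞ b, b ⊠ b ⊠ b ⊠ c, c ⊠ b ⊠ b ⊠ c) ⊞ c ⊞ c ⊠ (b ⊠ (c ⊠ c) ⊞ c ⊠ h(c, c, b)) ⊞ c ⊞ c, ((b ⊠ h(b, c, c)) ⊠ c) ⊠ h(b, b, b) ⊞ b ⊠ c ⊠ c ⊠ h(c, c, c) ⊠ b ⊠ c, h(h(b, c, b), h(b, b, c), c ⊞ b ⊞ b ⊞ c) ⊞ h(b ⊠ b ⊠ b, (b ⊠ c) ⊠ b, b ⊞ b)), c ⊞ c, c)) ⊞ c
  Expand:  b ⊞ b ⊞ h(h(b ⊠ c ⊠ c ⊠ c ⊞ c ⊞ c ⊞ c ⊞ c ⊠ c ⊠ h(c, c, b) ⊞ h(b ⊞ b, b ⊠ b ⊠ b ⊠ c, b ⊠ b ⊠ c ⊠ c), b ⊠ b ⊠ c ⊠ c ⊠ c ⊠ h(c, c, c) ⊞ b ⊠ c ⊠ h(b, b, b) ⊠ h(b, c, c), h(b ⊠ b ⊠ b, b ⊠ b ⊠ c, b ⊞ b) ⊞ h(h(b, c, b), h(b, b, c), b ⊞ b ⊞ c ⊞ c)), c ⊞ c, c) ⊞ c
  Order the arguments:  b ⊞ b ⊞ c ⊞ h(h(b ⊠ c ⊠ c ⊠ c ⊞ c ⊞ c ⊞ c ⊞ c ⊠ c ⊠ h(c, c, b) ⊞ h(b ⊞ b, b ⊠ b ⊠ b ⊠ c, b ⊠ b ⊠ c ⊠ c), b ⊠ b ⊠ c ⊠ c ⊠ c ⊠ h(c, c, c) ⊞ b ⊠ c ⊠ h(b, b, b) ⊠ h(b, c, c), h(b ⊠ b ⊠ b, b ⊠ b ⊠ c, b ⊞ b) ⊞ h(h(b, c, b), h(b, b, c), b ⊞ b ⊞ c ⊞ c)), c ⊞ c, c)
Right:  (h(h(c ⊞ (c ⊠ (c ⊠ b)) ⊠ c ⊞ (c ⊞ (((h(c, c, b) ⊠ c) ⊠ c ⊞ h(b ⊞ b, b ⊠ c ⊠ b ⊠ b, (b ⊠ b) ⊠ (c ⊠ c))) ⊞ c)), h(b, c, c) ⊠ h(b, b, b) ⊠ c ⊠ b ⊞ ((c ⊠ c) ⊠ ((b ⊠ c) ⊠ b)) ⊠ h(c, c, c), h((b ⊠ b) ⊠ b, (b ⊠ b) ⊠ c, b ⊞ b) ⊞ h(h(b, c, b), h(b, b, c), c ⊞ c ⊞ b ⊞ b)), c ⊞ c, c) ⊞ (b ⊞ c)) ⊞ b
  Un-nest:  h(h(b ⊠ c ⊠ c ⊠ c ⊞ c ⊞ c ⊞ c ⊞ c ⊠ c ⊠ h(c, c, b) ⊞ h(b ⊞ b, b ⊠ b ⊠ b ⊠ c, b ⊠ b ⊠ c ⊠ c), b ⊠ b ⊠ c ⊠ c ⊠ c ⊠ h(c, c, c) ⊞ b ⊠ c ⊠ h(b, b, b) ⊠ h(b, c, c), h(b ⊠ b ⊠ b, b ⊠ b ⊠ c, b ⊞ b) ⊞ h(h(b, c, b), h(b, b, c), b ⊞ b ⊞ c ⊞ c)), c ⊞ c, c) ⊞ b ⊞ c ⊞ b
  Sort:  b ⊞ b ⊞ c ⊞ h(h(b ⊠ c ⊠ c ⊠ c ⊞ c ⊞ c ⊞ c ⊞ c ⊠ c ⊠ h(c, c, b) ⊞ h(b ⊞ b, b ⊠ b ⊠ b ⊠ c, b ⊠ b ⊠ c ⊠ c), b ⊠ b ⊠ c ⊠ c ⊠ c ⊠ h(c, c, c) ⊞ b ⊠ c ⊠ h(b, b, b) ⊠ h(b, c, c), h(b ⊠ b ⊠ b, b ⊠ b ⊠ c, b ⊞ b) ⊞ h(h(b, c, b), h(b, b, c), b ⊞ b ⊞ c ⊞ c)), c ⊞ c, c)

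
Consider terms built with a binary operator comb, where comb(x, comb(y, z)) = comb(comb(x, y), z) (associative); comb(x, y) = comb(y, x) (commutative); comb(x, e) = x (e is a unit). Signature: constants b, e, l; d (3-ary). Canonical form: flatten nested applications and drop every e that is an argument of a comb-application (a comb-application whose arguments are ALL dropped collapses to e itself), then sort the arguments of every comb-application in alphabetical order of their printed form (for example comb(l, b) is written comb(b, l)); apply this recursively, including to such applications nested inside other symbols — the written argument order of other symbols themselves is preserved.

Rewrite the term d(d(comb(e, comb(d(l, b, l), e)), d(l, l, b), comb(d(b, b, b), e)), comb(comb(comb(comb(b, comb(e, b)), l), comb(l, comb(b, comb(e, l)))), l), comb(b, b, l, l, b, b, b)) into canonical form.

Descend into:  comb(comb(comb(comb(b, comb(e, b)), l), comb(l, comb(b, comb(e, l)))), l)
Un-nest:  comb(b, e, b, l, l, b, e, l, l)
Units out:  drop e (×2)
Sort arguments:  comb(b, b, b, l, l, l, l)
Reassemble:  d(d(d(l, b, l), d(l, l, b), d(b, b, b)), comb(b, b, b, l, l, l, l), comb(b, b, b, b, b, l, l))

Answer: d(d(d(l, b, l), d(l, l, b), d(b, b, b)), comb(b, b, b, l, l, l, l), comb(b, b, b, b, b, l, l))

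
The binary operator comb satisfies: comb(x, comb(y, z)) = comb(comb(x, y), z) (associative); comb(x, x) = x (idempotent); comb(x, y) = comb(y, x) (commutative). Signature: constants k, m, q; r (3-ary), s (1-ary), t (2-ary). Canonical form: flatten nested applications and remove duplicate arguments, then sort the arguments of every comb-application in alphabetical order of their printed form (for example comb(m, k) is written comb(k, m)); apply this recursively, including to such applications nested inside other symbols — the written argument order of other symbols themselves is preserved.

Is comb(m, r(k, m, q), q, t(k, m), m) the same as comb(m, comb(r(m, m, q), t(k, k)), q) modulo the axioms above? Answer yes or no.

Left:  comb(m, r(k, m, q), q, t(k, m), m)
  Deduplicate:  drop duplicate m
  Sort arguments:  comb(m, q, r(k, m, q), t(k, m))
Right:  comb(m, comb(r(m, m, q), t(k, k)), q)
  Flatten:  comb(m, r(m, m, q), t(k, k), q)
  Order the arguments:  comb(m, q, r(m, m, q), t(k, k))

Answer: no — comb(m, q, r(k, m, q), t(k, m)) vs comb(m, q, r(m, m, q), t(k, k))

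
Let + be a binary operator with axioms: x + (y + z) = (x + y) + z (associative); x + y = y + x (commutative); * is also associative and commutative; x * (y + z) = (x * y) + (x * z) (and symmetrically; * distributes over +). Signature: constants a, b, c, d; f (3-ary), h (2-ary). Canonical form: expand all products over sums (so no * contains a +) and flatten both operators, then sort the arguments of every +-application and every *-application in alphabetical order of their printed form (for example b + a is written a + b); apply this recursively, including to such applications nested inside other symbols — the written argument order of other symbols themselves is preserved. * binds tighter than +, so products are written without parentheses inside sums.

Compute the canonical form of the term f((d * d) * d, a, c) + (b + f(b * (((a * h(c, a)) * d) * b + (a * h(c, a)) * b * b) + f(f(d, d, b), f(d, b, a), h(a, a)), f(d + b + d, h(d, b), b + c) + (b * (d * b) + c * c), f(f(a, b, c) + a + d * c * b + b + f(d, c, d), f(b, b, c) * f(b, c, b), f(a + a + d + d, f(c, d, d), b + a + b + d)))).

Answer: b + f(a * b * b * b * h(c, a) + a * b * b * d * h(c, a) + f(f(d, d, b), f(d, b, a), h(a, a)), b * b * d + c * c + f(b + d + d, h(d, b), b + c), f(a + b + b * c * d + f(a, b, c) + f(d, c, d), f(b, b, c) * f(b, c, b), f(a + a + d + d, f(c, d, d), a + b + b + d))) + f(d * d * d, a, c)

Derivation:
Distribute:  f(d * d * d, a, c) + b + f(a * b * b * b * h(c, a) + a * b * b * d * h(c, a) + f(f(d, d, b), f(d, b, a), h(a, a)), b * b * d + c * c + f(b + d + d, h(d, b), b + c), f(a + b + b * c * d + f(a, b, c) + f(d, c, d), f(b, b, c) * f(b, c, b), f(a + a + d + d, f(c, d, d), a + b + b + d)))
Sort:  b + f(a * b * b * b * h(c, a) + a * b * b * d * h(c, a) + f(f(d, d, b), f(d, b, a), h(a, a)), b * b * d + c * c + f(b + d + d, h(d, b), b + c), f(a + b + b * c * d + f(a, b, c) + f(d, c, d), f(b, b, c) * f(b, c, b), f(a + a + d + d, f(c, d, d), a + b + b + d))) + f(d * d * d, a, c)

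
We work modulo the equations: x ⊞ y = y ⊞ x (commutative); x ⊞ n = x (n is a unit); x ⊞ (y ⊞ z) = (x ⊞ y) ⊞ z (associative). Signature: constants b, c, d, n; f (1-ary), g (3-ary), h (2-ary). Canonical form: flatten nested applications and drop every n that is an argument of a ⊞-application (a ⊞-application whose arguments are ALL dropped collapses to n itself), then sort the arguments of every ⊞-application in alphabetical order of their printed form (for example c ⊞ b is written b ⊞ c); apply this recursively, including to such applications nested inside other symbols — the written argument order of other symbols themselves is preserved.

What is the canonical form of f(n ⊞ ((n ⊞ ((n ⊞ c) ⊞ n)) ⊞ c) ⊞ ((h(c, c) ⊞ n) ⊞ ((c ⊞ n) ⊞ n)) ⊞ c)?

Answer: f(c ⊞ c ⊞ c ⊞ c ⊞ h(c, c))

Derivation:
Focus inside:  n ⊞ ((n ⊞ ((n ⊞ c) ⊞ n)) ⊞ c) ⊞ ((h(c, c) ⊞ n) ⊞ ((c ⊞ n) ⊞ n)) ⊞ c
Flatten:  n ⊞ n ⊞ n ⊞ c ⊞ n ⊞ c ⊞ h(c, c) ⊞ n ⊞ c ⊞ n ⊞ n ⊞ c
Units out:  drop n (×7)
Order the arguments:  c ⊞ c ⊞ c ⊞ c ⊞ h(c, c)
Rebuild:  f(c ⊞ c ⊞ c ⊞ c ⊞ h(c, c))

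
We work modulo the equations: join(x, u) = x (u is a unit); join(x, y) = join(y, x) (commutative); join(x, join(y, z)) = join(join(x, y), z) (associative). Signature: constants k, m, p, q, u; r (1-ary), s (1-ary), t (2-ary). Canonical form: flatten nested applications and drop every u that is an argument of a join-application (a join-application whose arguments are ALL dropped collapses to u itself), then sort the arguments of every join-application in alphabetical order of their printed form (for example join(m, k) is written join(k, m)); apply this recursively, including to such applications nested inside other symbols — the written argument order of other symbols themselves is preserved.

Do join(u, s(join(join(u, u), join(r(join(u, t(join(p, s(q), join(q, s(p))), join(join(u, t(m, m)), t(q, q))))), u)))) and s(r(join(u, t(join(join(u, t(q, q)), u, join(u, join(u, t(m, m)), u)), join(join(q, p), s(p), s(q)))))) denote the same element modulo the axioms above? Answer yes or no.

Left:  join(u, s(join(join(u, u), join(r(join(u, t(join(p, s(q), join(q, s(p))), join(join(u, t(m, m)), t(q, q))))), u))))
  Inside:  s(join(join(u, u), join(r(join(u, t(join(p, s(q), join(q, s(p))), join(join(u, t(m, m)), t(q, q))))), u)))  →  s(r(t(join(p, q, s(p), s(q)), join(t(m, m), t(q, q)))))
  Units out:  drop u
  Sort:  s(r(t(join(p, q, s(p), s(q)), join(t(m, m), t(q, q)))))
Right:  s(r(join(u, t(join(join(u, t(q, q)), u, join(u, join(u, t(m, m)), u)), join(join(q, p), s(p), s(q))))))
  Descend into:  join(u, t(join(join(u, t(q, q)), u, join(u, join(u, t(m, m)), u)), join(join(q, p), s(p), s(q))))
  Inside:  t(join(join(u, t(q, q)), u, join(u, join(u, t(m, m)), u)), join(join(q, p), s(p), s(q)))  →  t(join(t(m, m), t(q, q)), join(p, q, s(p), s(q)))
  Unit:  drop u
  Sort:  t(join(t(m, m), t(q, q)), join(p, q, s(p), s(q)))
  Reassemble:  s(r(t(join(t(m, m), t(q, q)), join(p, q, s(p), s(q)))))

Answer: no — s(r(t(join(p, q, s(p), s(q)), join(t(m, m), t(q, q))))) vs s(r(t(join(t(m, m), t(q, q)), join(p, q, s(p), s(q)))))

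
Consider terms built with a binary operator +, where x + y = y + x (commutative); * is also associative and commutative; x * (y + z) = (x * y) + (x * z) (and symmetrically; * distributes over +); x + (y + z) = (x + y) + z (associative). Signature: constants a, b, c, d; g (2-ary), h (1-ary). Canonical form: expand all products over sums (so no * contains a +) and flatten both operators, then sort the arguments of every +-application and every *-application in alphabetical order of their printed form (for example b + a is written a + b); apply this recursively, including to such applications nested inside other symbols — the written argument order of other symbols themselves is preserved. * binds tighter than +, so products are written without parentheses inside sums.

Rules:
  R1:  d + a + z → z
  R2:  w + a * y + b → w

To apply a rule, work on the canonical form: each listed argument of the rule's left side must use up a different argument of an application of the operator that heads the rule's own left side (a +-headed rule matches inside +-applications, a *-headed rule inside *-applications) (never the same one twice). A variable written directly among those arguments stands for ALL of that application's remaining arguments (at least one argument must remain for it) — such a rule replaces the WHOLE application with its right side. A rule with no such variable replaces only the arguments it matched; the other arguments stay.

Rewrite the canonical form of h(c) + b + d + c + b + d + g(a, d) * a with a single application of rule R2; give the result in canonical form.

Canonical form:  a * g(a, d) + b + b + c + d + d + h(c)
Apply R2:  consuming a * g(a, d), b;  w := b + c + d + d + h(c), y := g(a, d)
The variable takes the whole remainder — replace the entire application.
New term:  b + c + d + d + h(c)

Answer: b + c + d + d + h(c)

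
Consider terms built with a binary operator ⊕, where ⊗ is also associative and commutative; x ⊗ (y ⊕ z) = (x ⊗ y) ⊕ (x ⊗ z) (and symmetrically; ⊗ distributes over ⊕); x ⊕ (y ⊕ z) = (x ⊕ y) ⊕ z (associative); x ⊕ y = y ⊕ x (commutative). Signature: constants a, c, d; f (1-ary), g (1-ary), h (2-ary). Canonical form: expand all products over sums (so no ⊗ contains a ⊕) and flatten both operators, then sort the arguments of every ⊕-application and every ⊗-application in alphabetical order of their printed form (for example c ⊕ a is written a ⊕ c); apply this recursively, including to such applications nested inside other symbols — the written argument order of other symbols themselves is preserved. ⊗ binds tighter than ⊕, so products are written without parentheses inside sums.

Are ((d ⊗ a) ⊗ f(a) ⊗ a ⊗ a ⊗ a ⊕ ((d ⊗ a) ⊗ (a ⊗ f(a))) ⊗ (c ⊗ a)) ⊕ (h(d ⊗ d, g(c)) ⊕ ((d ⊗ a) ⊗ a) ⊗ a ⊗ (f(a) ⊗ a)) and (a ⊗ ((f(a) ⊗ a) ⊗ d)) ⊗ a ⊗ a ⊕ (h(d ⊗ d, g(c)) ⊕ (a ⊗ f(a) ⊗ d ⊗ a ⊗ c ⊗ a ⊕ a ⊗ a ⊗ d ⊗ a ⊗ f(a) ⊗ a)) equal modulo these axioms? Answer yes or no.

Left:  ((d ⊗ a) ⊗ f(a) ⊗ a ⊗ a ⊗ a ⊕ ((d ⊗ a) ⊗ (a ⊗ f(a))) ⊗ (c ⊗ a)) ⊕ (h(d ⊗ d, g(c)) ⊕ ((d ⊗ a) ⊗ a) ⊗ a ⊗ (f(a) ⊗ a))
  Un-nest:  a ⊗ a ⊗ a ⊗ a ⊗ d ⊗ f(a) ⊕ a ⊗ a ⊗ a ⊗ c ⊗ d ⊗ f(a) ⊕ h(d ⊗ d, g(c)) ⊕ a ⊗ a ⊗ a ⊗ a ⊗ d ⊗ f(a)
  Sort:  a ⊗ a ⊗ a ⊗ a ⊗ d ⊗ f(a) ⊕ a ⊗ a ⊗ a ⊗ a ⊗ d ⊗ f(a) ⊕ a ⊗ a ⊗ a ⊗ c ⊗ d ⊗ f(a) ⊕ h(d ⊗ d, g(c))
Right:  (a ⊗ ((f(a) ⊗ a) ⊗ d)) ⊗ a ⊗ a ⊕ (h(d ⊗ d, g(c)) ⊕ (a ⊗ f(a) ⊗ d ⊗ a ⊗ c ⊗ a ⊕ a ⊗ a ⊗ d ⊗ a ⊗ f(a) ⊗ a))
  Flatten:  a ⊗ a ⊗ a ⊗ a ⊗ d ⊗ f(a) ⊕ h(d ⊗ d, g(c)) ⊕ a ⊗ a ⊗ a ⊗ c ⊗ d ⊗ f(a) ⊕ a ⊗ a ⊗ a ⊗ a ⊗ d ⊗ f(a)
  Order the arguments:  a ⊗ a ⊗ a ⊗ a ⊗ d ⊗ f(a) ⊕ a ⊗ a ⊗ a ⊗ a ⊗ d ⊗ f(a) ⊕ a ⊗ a ⊗ a ⊗ c ⊗ d ⊗ f(a) ⊕ h(d ⊗ d, g(c))

Answer: yes — both canonical forms are a ⊗ a ⊗ a ⊗ a ⊗ d ⊗ f(a) ⊕ a ⊗ a ⊗ a ⊗ a ⊗ d ⊗ f(a) ⊕ a ⊗ a ⊗ a ⊗ c ⊗ d ⊗ f(a) ⊕ h(d ⊗ d, g(c))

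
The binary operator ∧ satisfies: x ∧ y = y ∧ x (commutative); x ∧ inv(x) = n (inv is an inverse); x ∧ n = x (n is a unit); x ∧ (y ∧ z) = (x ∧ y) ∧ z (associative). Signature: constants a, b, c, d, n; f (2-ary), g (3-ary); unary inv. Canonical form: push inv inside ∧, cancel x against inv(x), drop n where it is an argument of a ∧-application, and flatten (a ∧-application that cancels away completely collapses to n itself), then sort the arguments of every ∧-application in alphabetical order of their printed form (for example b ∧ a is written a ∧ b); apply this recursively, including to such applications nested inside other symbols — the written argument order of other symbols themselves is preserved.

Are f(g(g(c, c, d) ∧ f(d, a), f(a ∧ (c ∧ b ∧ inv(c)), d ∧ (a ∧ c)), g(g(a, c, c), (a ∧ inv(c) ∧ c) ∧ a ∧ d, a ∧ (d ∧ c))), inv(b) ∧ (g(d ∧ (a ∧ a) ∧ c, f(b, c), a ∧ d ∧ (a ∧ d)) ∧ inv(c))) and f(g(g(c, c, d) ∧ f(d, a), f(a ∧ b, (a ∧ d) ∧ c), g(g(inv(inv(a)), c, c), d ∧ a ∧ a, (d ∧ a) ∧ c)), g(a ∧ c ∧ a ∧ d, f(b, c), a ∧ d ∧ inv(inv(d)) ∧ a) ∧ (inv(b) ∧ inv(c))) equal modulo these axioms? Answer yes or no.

Left:  f(g(g(c, c, d) ∧ f(d, a), f(a ∧ (c ∧ b ∧ inv(c)), d ∧ (a ∧ c)), g(g(a, c, c), (a ∧ inv(c) ∧ c) ∧ a ∧ d, a ∧ (d ∧ c))), inv(b) ∧ (g(d ∧ (a ∧ a) ∧ c, f(b, c), a ∧ d ∧ (a ∧ d)) ∧ inv(c)))
  Descend into:  inv(b) ∧ (g(d ∧ (a ∧ a) ∧ c, f(b, c), a ∧ d ∧ (a ∧ d)) ∧ inv(c))
  Combine occurrences:  inv(b) ∧ g(a ∧ a ∧ c ∧ d, f(b, c), a ∧ a ∧ d ∧ d) ∧ inv(c)
  Order the arguments:  g(a ∧ a ∧ c ∧ d, f(b, c), a ∧ a ∧ d ∧ d) ∧ inv(b) ∧ inv(c)
  Put back:  f(g(f(d, a) ∧ g(c, c, d), f(a ∧ b, a ∧ c ∧ d), g(g(a, c, c), a ∧ a ∧ d, a ∧ c ∧ d)), g(a ∧ a ∧ c ∧ d, f(b, c), a ∧ a ∧ d ∧ d) ∧ inv(b) ∧ inv(c))
Right:  f(g(g(c, c, d) ∧ f(d, a), f(a ∧ b, (a ∧ d) ∧ c), g(g(inv(inv(a)), c, c), d ∧ a ∧ a, (d ∧ a) ∧ c)), g(a ∧ c ∧ a ∧ d, f(b, c), a ∧ d ∧ inv(inv(d)) ∧ a) ∧ (inv(b) ∧ inv(c)))
  Descend into:  g(a ∧ c ∧ a ∧ d, f(b, c), a ∧ d ∧ inv(inv(d)) ∧ a) ∧ (inv(b) ∧ inv(c))
  Push inv inside:  distribute inv over ∧ and collapse double inv
  Collect terms:  g(a ∧ a ∧ c ∧ d, f(b, c), a ∧ a ∧ d ∧ d) ∧ inv(b) ∧ inv(c)
  Reassemble:  f(g(f(d, a) ∧ g(c, c, d), f(a ∧ b, a ∧ c ∧ d), g(g(a, c, c), a ∧ a ∧ d, a ∧ c ∧ d)), g(a ∧ a ∧ c ∧ d, f(b, c), a ∧ a ∧ d ∧ d) ∧ inv(b) ∧ inv(c))

Answer: yes — both canonical forms are f(g(f(d, a) ∧ g(c, c, d), f(a ∧ b, a ∧ c ∧ d), g(g(a, c, c), a ∧ a ∧ d, a ∧ c ∧ d)), g(a ∧ a ∧ c ∧ d, f(b, c), a ∧ a ∧ d ∧ d) ∧ inv(b) ∧ inv(c))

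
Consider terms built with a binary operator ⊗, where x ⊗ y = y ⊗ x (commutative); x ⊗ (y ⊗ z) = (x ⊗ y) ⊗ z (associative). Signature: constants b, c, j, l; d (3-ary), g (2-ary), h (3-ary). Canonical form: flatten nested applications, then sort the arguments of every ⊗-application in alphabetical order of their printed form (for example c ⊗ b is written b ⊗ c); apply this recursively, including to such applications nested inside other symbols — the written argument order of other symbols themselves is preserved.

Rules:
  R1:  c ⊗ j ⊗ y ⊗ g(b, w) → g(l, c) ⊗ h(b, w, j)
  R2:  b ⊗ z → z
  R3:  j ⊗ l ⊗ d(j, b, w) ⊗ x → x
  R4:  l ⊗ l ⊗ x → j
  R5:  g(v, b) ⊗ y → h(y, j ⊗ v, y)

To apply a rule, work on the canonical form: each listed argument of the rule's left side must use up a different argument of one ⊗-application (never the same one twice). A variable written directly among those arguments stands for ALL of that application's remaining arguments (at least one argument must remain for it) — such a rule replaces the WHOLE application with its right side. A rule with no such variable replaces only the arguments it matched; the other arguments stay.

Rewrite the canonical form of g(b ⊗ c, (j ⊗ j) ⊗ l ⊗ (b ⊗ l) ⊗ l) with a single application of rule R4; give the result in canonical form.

Canonical form:  g(b ⊗ c, b ⊗ j ⊗ j ⊗ l ⊗ l ⊗ l)
Apply R4:  consuming l, l;  x := b ⊗ j ⊗ j ⊗ l
Every leftover argument binds to the variable; the entire application is replaced.
Giving:  g(b ⊗ c, j)

Answer: g(b ⊗ c, j)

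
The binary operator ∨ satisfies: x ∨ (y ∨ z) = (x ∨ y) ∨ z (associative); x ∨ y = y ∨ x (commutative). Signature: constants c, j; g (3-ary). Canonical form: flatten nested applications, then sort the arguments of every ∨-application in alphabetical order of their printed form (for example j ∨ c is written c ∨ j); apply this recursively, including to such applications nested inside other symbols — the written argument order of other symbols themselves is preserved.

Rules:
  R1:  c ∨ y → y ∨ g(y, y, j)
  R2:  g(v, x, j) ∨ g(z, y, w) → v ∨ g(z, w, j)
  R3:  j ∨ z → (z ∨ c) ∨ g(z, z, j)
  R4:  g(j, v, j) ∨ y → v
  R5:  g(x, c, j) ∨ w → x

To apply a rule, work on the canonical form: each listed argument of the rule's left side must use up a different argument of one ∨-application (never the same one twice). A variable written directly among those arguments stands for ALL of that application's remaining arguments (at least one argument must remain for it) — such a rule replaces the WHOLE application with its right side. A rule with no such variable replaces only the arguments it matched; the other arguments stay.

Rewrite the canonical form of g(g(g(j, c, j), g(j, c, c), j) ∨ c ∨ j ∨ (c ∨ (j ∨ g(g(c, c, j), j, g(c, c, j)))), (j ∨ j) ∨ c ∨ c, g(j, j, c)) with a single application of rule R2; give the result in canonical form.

Answer: g(c ∨ c ∨ g(g(c, c, j), g(c, c, j), j) ∨ g(j, c, j) ∨ j ∨ j, c ∨ c ∨ j ∨ j, g(j, j, c))

Derivation:
Canonical form:  g(c ∨ c ∨ g(g(c, c, j), j, g(c, c, j)) ∨ g(g(j, c, j), g(j, c, c), j) ∨ j ∨ j, c ∨ c ∨ j ∨ j, g(j, j, c))
R2 matches:  uses g(g(c, c, j), j, g(c, c, j)), g(g(j, c, j), g(j, c, c), j);  v := g(j, c, j), w := g(c, c, j), x := g(j, c, c), y := j, z := g(c, c, j)
New term:  g(c ∨ c ∨ g(g(c, c, j), g(c, c, j), j) ∨ g(j, c, j) ∨ j ∨ j, c ∨ c ∨ j ∨ j, g(j, j, c))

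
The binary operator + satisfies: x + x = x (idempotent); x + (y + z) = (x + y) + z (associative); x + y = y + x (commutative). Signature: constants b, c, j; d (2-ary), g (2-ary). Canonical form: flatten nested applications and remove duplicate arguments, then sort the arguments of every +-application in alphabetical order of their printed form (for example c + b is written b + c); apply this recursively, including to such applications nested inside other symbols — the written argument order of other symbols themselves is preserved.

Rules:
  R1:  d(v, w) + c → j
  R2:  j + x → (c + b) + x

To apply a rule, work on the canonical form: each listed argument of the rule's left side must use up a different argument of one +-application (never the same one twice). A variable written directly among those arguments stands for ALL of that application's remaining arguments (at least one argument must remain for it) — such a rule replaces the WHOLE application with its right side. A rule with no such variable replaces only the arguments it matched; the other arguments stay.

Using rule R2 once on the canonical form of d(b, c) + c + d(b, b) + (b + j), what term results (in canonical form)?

Answer: b + c + d(b, b) + d(b, c)

Derivation:
Canonical form:  b + c + d(b, b) + d(b, c) + j
Match R2:  consume j;  x := b + c + d(b, b) + d(b, c)
The extension variable absorbs all remaining arguments, so the whole application is rewritten.
New term:  b + c + d(b, b) + d(b, c)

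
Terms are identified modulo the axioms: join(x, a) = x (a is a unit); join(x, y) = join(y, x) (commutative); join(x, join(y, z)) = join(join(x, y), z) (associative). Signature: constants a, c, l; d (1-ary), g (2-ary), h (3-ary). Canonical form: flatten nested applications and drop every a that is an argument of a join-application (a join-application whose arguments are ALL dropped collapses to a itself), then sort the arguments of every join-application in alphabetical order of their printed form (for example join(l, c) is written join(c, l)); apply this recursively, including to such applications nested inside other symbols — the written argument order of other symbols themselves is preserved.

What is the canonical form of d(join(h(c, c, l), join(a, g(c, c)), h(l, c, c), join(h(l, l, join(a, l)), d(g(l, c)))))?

Descend into:  join(h(c, c, l), join(a, g(c, c)), h(l, c, c), join(h(l, l, join(a, l)), d(g(l, c))))
Merge nested applications:  join(h(c, c, l), a, g(c, c), h(l, c, c), h(l, l, join(a, l)), d(g(l, c)))
Simplify inside:  h(l, l, join(a, l))  →  h(l, l, l)
Unit:  drop a
Order the arguments:  join(d(g(l, c)), g(c, c), h(c, c, l), h(l, c, c), h(l, l, l))
Rebuild:  d(join(d(g(l, c)), g(c, c), h(c, c, l), h(l, c, c), h(l, l, l)))

Answer: d(join(d(g(l, c)), g(c, c), h(c, c, l), h(l, c, c), h(l, l, l)))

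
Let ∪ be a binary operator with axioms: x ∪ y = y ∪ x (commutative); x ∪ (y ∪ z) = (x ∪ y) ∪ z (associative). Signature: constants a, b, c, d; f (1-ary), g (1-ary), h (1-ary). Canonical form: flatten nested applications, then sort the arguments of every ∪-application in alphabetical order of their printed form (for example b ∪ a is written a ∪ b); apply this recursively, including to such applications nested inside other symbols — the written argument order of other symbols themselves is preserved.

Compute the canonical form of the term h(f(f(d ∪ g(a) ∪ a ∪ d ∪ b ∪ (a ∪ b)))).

Answer: h(f(f(a ∪ a ∪ b ∪ b ∪ d ∪ d ∪ g(a))))

Derivation:
Descend into:  d ∪ g(a) ∪ a ∪ d ∪ b ∪ (a ∪ b)
Flatten:  d ∪ g(a) ∪ a ∪ d ∪ b ∪ a ∪ b
Order the arguments:  a ∪ a ∪ b ∪ b ∪ d ∪ d ∪ g(a)
Reassemble:  h(f(f(a ∪ a ∪ b ∪ b ∪ d ∪ d ∪ g(a))))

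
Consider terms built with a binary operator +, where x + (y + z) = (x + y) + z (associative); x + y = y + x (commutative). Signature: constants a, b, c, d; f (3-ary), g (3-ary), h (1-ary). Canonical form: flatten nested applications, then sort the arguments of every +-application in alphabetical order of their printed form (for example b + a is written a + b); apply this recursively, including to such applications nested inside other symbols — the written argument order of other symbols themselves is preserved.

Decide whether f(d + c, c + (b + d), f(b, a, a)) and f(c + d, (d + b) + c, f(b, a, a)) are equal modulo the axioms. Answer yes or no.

Left:  f(d + c, c + (b + d), f(b, a, a))
  Work inside:  c + (b + d)
  Merge nested applications:  c + b + d
  Sort arguments:  b + c + d
  Put back:  f(c + d, b + c + d, f(b, a, a))
Right:  f(c + d, (d + b) + c, f(b, a, a))
  Focus inside:  (d + b) + c
  Un-nest:  d + b + c
  Sort arguments:  b + c + d
  Reassemble:  f(c + d, b + c + d, f(b, a, a))

Answer: yes — both canonical forms are f(c + d, b + c + d, f(b, a, a))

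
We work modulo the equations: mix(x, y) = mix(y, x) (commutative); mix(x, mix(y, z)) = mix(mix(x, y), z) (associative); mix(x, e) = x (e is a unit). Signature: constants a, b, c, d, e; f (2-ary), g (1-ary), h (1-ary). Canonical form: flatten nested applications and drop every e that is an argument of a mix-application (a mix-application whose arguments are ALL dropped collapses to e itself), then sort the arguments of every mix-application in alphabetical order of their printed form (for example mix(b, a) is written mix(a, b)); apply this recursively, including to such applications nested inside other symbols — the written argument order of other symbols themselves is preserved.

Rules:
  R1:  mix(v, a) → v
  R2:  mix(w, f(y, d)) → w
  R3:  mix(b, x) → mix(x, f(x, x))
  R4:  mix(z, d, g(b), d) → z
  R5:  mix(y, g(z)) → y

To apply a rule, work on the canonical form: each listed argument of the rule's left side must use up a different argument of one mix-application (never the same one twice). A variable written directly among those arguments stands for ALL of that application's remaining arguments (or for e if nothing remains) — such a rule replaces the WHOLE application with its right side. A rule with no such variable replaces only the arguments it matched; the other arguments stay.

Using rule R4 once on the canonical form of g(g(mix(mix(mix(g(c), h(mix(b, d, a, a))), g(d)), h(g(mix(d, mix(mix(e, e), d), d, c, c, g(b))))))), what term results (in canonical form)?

Answer: g(g(mix(g(c), g(d), h(g(mix(c, c, d))), h(mix(a, a, b, d)))))

Derivation:
Canonical form:  g(g(mix(g(c), g(d), h(g(mix(c, c, d, d, d, g(b)))), h(mix(a, a, b, d)))))
Match R4:  consume d, d, g(b);  z := mix(c, c, d)
The extension variable absorbs all remaining arguments, so the whole application is rewritten.
New term:  g(g(mix(g(c), g(d), h(g(mix(c, c, d))), h(mix(a, a, b, d)))))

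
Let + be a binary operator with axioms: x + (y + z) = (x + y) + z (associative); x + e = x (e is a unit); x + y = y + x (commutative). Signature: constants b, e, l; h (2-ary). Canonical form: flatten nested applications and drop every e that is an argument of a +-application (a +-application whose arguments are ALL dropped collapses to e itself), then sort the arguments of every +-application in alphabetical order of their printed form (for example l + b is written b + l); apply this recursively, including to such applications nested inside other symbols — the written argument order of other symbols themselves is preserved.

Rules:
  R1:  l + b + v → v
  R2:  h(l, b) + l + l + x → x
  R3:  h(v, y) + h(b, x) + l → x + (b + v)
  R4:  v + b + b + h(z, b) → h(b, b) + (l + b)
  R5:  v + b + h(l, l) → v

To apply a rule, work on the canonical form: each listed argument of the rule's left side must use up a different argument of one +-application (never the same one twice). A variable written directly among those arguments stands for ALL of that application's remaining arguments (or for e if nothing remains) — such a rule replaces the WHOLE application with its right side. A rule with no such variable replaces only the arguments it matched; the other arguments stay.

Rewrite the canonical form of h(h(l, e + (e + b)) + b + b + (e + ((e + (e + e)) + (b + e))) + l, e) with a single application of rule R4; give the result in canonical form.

Answer: h(b + h(b, b) + l, e)

Derivation:
Canonical form:  h(b + b + b + h(l, b) + l, e)
Match R4:  consume b, b, h(l, b);  v := b + l, z := l
Every leftover argument binds to the variable; the entire application is replaced.
Result:  h(b + h(b, b) + l, e)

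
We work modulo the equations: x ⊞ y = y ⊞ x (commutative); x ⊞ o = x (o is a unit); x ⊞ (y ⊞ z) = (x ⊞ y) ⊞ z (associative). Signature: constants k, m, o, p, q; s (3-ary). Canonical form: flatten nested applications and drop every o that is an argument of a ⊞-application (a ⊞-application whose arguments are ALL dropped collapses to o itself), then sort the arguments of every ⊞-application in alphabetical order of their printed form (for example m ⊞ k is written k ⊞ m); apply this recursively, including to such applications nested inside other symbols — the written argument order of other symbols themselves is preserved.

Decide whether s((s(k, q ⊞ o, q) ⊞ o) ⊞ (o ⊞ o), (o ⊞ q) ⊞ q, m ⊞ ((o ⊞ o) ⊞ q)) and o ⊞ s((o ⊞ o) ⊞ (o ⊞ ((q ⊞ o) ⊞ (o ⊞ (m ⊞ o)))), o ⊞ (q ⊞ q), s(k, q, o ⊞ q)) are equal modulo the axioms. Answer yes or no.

Left:  s((s(k, q ⊞ o, q) ⊞ o) ⊞ (o ⊞ o), (o ⊞ q) ⊞ q, m ⊞ ((o ⊞ o) ⊞ q))
  Descend into:  (s(k, q ⊞ o, q) ⊞ o) ⊞ (o ⊞ o)
  Merge nested applications:  s(k, q ⊞ o, q) ⊞ o ⊞ o ⊞ o
  Inside:  s(k, q ⊞ o, q)  →  s(k, q, q)
  Drop the unit:  drop o (×3)
  Order the arguments:  s(k, q, q)
  Rebuild:  s(s(k, q, q), q ⊞ q, m ⊞ q)
Right:  o ⊞ s((o ⊞ o) ⊞ (o ⊞ ((q ⊞ o) ⊞ (o ⊞ (m ⊞ o)))), o ⊞ (q ⊞ q), s(k, q, o ⊞ q))
  Inside:  s((o ⊞ o) ⊞ (o ⊞ ((q ⊞ o) ⊞ (o ⊞ (m ⊞ o)))), o ⊞ (q ⊞ q), s(k, q, o ⊞ q))  →  s(m ⊞ q, q ⊞ q, s(k, q, q))
  Unit:  drop o
  Sort:  s(m ⊞ q, q ⊞ q, s(k, q, q))

Answer: no — s(s(k, q, q), q ⊞ q, m ⊞ q) vs s(m ⊞ q, q ⊞ q, s(k, q, q))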